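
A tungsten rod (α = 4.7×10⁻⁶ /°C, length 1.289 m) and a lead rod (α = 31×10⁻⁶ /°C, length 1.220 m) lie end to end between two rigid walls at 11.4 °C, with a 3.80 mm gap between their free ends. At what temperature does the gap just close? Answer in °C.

T = 98.0 °C

Gap closes when ΔL₁ + ΔL₂ = 3.80 mm = 3.80×10⁻³ m
(α₁L₁ + α₂L₂)ΔT = g
α₁L₁ + α₂L₂ = 4.7×10⁻⁶×1.289 + 31×10⁻⁶×1.220 = 4.38783×10⁻⁵ m/K
ΔT = 3.80×10⁻³ / 4.38783×10⁻⁵ = 86.603 K
T = 11.4 + 86.603 = 98.003 °C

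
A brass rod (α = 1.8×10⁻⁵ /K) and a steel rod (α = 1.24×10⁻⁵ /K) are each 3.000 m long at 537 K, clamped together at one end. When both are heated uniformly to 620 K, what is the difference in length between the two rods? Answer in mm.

ΔT = 83 K
brass: ΔL = 1.8×10⁻⁵ × 3.000 m × 83 = 4.4820×10⁻³ m = 4.4820 mm
steel: ΔL = 1.24×10⁻⁵ × 3.000 m × 83 = 3.0876×10⁻³ m = 3.0876 mm
difference = 4.4820 − 3.0876 = 1.3944 mm

1.39 mm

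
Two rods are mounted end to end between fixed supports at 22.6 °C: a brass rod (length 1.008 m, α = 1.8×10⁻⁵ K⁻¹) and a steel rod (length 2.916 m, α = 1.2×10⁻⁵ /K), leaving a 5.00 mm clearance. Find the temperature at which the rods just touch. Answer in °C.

T = 117 °C

α₁L₁ = 1.8144×10⁻⁵ m/K, α₂L₂ = 3.4992×10⁻⁵ m/K → total 5.3136×10⁻⁵ m/K
ΔT = g/(α₁L₁+α₂L₂) = 5.00×10⁻³ / 5.3136×10⁻⁵ = 94.10 K
T = 22.6 + 94.10 = 116.70 °C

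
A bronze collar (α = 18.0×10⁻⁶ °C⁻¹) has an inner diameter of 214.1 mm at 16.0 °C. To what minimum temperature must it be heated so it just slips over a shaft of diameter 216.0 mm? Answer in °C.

T = 509 °C

Required Δd = 216.0 − 214.1 = 1.9 mm
Δd = αd₀ΔT ⇒ ΔT = Δd/(αd₀) = 1.9 / (18.0×10⁻⁶ × 214.1) = 493.02 K
T_min = 16.0 + 493.02 = 509.02 °C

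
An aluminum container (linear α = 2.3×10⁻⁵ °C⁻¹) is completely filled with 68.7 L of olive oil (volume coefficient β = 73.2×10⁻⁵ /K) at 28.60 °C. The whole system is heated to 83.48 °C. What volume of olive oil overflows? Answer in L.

2.50 L

The container also expands: β_container ≈ 3α = 6.9×10⁻⁵ /K
Net overflow = V₀(β_liq − 3α_cont)ΔT
β − 3α = 7.32×10⁻⁴ − 6.9×10⁻⁵ = 6.63×10⁻⁴ /K; ΔT = 54.88 K
ΔV = 68.7 × 6.63×10⁻⁴ × 54.88 = 2.50 L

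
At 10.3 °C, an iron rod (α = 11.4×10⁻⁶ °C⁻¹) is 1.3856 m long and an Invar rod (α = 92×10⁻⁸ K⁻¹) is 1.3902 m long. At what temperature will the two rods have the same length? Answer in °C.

Equal length when α₁L₁ΔT − α₂L₂ΔT = L₂ − L₁ = 4.60×10⁻³ m
α₁L₁ = 1.579584×10⁻⁵, α₂L₂ = 1.278984×10⁻⁶ → Δ(αL) = 1.4516856×10⁻⁵ m/K
ΔT = 4.60×10⁻³ / 1.4516856×10⁻⁵ = 316.873 K, so T = 10.3 + 316.873 = 327.173 °C

T = 327.2 °C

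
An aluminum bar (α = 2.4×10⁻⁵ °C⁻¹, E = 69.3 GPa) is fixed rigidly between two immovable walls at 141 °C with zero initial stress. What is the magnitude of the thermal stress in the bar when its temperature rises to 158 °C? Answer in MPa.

σ = 28.3 MPa

Fully constrained: the free strain ε = αΔT is blocked, so σ = Eε = EαΔT.
|ΔT| = 17 K
σ = 69.3×10⁹ × 2.4×10⁻⁵ × 17 = 2.83×10⁷ Pa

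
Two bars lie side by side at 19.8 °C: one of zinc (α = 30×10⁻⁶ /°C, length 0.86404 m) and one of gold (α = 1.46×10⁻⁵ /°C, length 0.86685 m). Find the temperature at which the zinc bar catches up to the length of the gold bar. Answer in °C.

T = 231.6 °C

Equal length when α₁L₁ΔT − α₂L₂ΔT = L₂ − L₁ = 2.81×10⁻³ m
α₁L₁ = 2.59212×10⁻⁵, α₂L₂ = 1.265601×10⁻⁵ → Δ(αL) = 1.326519×10⁻⁵ m/K
ΔT = 2.81×10⁻³ / 1.326519×10⁻⁵ = 211.833 K, so T = 19.8 + 211.833 = 231.633 °C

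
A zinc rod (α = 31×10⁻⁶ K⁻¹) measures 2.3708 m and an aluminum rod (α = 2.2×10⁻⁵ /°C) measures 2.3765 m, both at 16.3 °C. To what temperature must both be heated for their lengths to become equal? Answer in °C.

T = 285.0 °C

L₁(1 + α₁ΔT) = L₂(1 + α₂ΔT) ⇒ ΔT = (L₂ − L₁)/(α₁L₁ − α₂L₂)
L₂ − L₁ = 2.3765 − 2.3708 = 5.70×10⁻³ m
α₁L₁ − α₂L₂ = 31×10⁻⁶×2.3708 − 2.2×10⁻⁵×2.3765 = 2.12118×10⁻⁵ m/K
ΔT = 5.70×10⁻³ / 2.12118×10⁻⁵ = 268.718 K
T = 16.3 + 268.718 = 285.018 °C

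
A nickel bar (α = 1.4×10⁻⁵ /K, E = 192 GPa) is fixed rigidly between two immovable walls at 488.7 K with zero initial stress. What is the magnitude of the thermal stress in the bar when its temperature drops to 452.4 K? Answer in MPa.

σ = 97.6 MPa

Fully constrained: the free strain ε = αΔT is blocked, so σ = Eε = EαΔT.
|ΔT| = 36.3 K
σ = 192×10⁹ × 1.4×10⁻⁵ × 36.3 = 9.76×10⁷ Pa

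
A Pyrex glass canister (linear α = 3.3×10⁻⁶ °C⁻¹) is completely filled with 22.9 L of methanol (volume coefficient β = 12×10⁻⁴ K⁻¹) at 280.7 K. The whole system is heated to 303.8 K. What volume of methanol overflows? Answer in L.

0.630 L

The canister also expands: β_container ≈ 3α = 9.9×10⁻⁶ /K
Net overflow = V₀(β_liq − 3α_cont)ΔT
β − 3α = 1.20×10⁻³ − 9.9×10⁻⁶ = 1.1901×10⁻³ /K; ΔT = 23.1 K
ΔV = 22.9 × 1.1901×10⁻³ × 23.1 = 0.630 L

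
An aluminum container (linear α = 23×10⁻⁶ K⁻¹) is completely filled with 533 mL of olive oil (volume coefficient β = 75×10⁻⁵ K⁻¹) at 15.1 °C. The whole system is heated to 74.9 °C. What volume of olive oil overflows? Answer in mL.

21.7 mL

The container also expands: β_container ≈ 3α = 6.9×10⁻⁵ /K
Net overflow = V₀(β_liq − 3α_cont)ΔT
β − 3α = 7.50×10⁻⁴ − 6.9×10⁻⁵ = 6.81×10⁻⁴ /K; ΔT = 59.8 K
ΔV = 533 × 6.81×10⁻⁴ × 59.8 = 21.7 mL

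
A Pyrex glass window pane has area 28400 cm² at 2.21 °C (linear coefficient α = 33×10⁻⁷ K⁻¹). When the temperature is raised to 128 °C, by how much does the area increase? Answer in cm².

Area coefficient ≈ 2α; |ΔT| = 125.79 K
ΔA = 2αA₀ΔT = 2(33×10⁻⁷)(28400)(125.79) = 23.6 cm²

ΔA = 23.6 cm²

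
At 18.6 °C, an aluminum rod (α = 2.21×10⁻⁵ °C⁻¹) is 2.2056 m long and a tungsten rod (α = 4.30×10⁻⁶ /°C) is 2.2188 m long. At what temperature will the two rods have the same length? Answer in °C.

Equal length when α₁L₁ΔT − α₂L₂ΔT = L₂ − L₁ = 1.32×10⁻² m
α₁L₁ = 4.874376×10⁻⁵, α₂L₂ = 9.54084×10⁻⁶ → Δ(αL) = 3.920292×10⁻⁵ m/K
ΔT = 1.32×10⁻² / 3.920292×10⁻⁵ = 336.710 K, so T = 18.6 + 336.710 = 355.310 °C

T = 355.3 °C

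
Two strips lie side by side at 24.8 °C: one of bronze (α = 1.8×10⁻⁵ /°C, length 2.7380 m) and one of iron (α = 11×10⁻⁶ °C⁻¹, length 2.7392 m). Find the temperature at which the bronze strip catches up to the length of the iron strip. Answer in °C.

L₁(1 + α₁ΔT) = L₂(1 + α₂ΔT) ⇒ ΔT = (L₂ − L₁)/(α₁L₁ − α₂L₂)
L₂ − L₁ = 2.7392 − 2.7380 = 1.20×10⁻³ m
α₁L₁ − α₂L₂ = 1.8×10⁻⁵×2.7380 − 11×10⁻⁶×2.7392 = 1.91528×10⁻⁵ m/K
ΔT = 1.20×10⁻³ / 1.91528×10⁻⁵ = 62.6540 K
T = 24.8 + 62.6540 = 87.4540 °C

T = 87.45 °C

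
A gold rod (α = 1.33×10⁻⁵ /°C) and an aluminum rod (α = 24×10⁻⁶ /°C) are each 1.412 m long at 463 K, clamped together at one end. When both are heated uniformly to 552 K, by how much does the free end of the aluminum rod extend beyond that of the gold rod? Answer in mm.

1.34 mm

ΔT = 89 K
gold: ΔL = 1.33×10⁻⁵ × 1.412 m × 89 = 1.6714×10⁻³ m = 1.6714 mm
aluminum: ΔL = 24×10⁻⁶ × 1.412 m × 89 = 3.0160×10⁻³ m = 3.0160 mm
difference = 3.0160 − 1.6714 = 1.3446 mm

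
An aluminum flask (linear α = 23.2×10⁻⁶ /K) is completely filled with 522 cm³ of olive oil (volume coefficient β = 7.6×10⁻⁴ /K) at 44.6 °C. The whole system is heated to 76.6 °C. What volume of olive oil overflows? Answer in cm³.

The flask also expands: β_container ≈ 3α = 6.96×10⁻⁵ /K
Net overflow = V₀(β_liq − 3α_cont)ΔT
β − 3α = 7.60×10⁻⁴ − 6.96×10⁻⁵ = 6.904×10⁻⁴ /K; ΔT = 32.0 K
ΔV = 522 × 6.904×10⁻⁴ × 32.0 = 11.5 cm³

11.5 cm³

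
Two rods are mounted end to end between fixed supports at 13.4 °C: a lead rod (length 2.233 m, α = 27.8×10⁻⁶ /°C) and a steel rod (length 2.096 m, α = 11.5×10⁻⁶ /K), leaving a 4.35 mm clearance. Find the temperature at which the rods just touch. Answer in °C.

T = 63.9 °C

α₁L₁ = 6.20774×10⁻⁵ m/K, α₂L₂ = 2.4104×10⁻⁵ m/K → total 8.61814×10⁻⁵ m/K
ΔT = g/(α₁L₁+α₂L₂) = 4.35×10⁻³ / 8.61814×10⁻⁵ = 50.475 K
T = 13.4 + 50.475 = 63.875 °C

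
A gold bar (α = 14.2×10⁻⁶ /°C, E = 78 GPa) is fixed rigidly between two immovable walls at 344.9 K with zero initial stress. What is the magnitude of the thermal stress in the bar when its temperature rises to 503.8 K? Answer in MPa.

Fully constrained: the free strain ε = αΔT is blocked, so σ = Eε = EαΔT.
|ΔT| = 158.9 K
σ = 78.0×10⁹ × 14.2×10⁻⁶ × 158.9 = 1.76×10⁸ Pa

σ = 176 MPa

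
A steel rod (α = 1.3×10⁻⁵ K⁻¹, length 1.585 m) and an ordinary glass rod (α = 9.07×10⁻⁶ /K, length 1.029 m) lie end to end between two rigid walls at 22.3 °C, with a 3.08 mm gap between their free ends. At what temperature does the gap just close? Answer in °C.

Gap closes when ΔL₁ + ΔL₂ = 3.08 mm = 3.08×10⁻³ m
(α₁L₁ + α₂L₂)ΔT = g
α₁L₁ + α₂L₂ = 1.3×10⁻⁵×1.585 + 9.07×10⁻⁶×1.029 = 2.993803×10⁻⁵ m/K
ΔT = 3.08×10⁻³ / 2.993803×10⁻⁵ = 102.88 K
T = 22.3 + 102.88 = 125.18 °C

T = 125 °C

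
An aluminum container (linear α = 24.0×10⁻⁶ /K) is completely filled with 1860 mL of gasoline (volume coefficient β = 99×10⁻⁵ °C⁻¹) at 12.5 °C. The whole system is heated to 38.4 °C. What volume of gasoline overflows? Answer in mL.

The container also expands: β_container ≈ 3α = 7.2×10⁻⁵ /K
Net overflow = V₀(β_liq − 3α_cont)ΔT
β − 3α = 9.90×10⁻⁴ − 7.2×10⁻⁵ = 9.18×10⁻⁴ /K; ΔT = 25.9 K
ΔV = 1860 × 9.18×10⁻⁴ × 25.9 = 44.2 mL

44.2 mL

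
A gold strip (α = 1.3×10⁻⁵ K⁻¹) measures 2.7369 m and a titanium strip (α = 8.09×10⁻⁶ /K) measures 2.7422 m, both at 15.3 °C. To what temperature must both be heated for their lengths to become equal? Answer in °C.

Equal length when α₁L₁ΔT − α₂L₂ΔT = L₂ − L₁ = 5.30×10⁻³ m
α₁L₁ = 3.55797×10⁻⁵, α₂L₂ = 2.2184398×10⁻⁵ → Δ(αL) = 1.3395302×10⁻⁵ m/K
ΔT = 5.30×10⁻³ / 1.3395302×10⁻⁵ = 395.661 K, so T = 15.3 + 395.661 = 410.961 °C

T = 411.0 °C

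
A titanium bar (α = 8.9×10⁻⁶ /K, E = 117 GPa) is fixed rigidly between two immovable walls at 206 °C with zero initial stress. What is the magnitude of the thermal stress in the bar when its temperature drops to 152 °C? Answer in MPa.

Fully constrained: the free strain ε = αΔT is blocked, so σ = Eε = EαΔT.
|ΔT| = 54 K
σ = 117×10⁹ × 8.9×10⁻⁶ × 54 = 5.62×10⁷ Pa

σ = 56.2 MPa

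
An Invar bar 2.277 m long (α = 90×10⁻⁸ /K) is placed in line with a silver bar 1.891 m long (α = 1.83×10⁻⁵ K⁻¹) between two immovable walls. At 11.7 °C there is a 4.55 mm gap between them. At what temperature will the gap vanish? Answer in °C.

α₁L₁ = 2.0493×10⁻⁶ m/K, α₂L₂ = 3.46053×10⁻⁵ m/K → total 3.66546×10⁻⁵ m/K
ΔT = g/(α₁L₁+α₂L₂) = 4.55×10⁻³ / 3.66546×10⁻⁵ = 124.13 K
T = 11.7 + 124.13 = 135.83 °C

T = 136 °C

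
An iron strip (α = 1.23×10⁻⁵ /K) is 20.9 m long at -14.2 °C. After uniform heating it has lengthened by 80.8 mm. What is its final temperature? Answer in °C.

T = 300 °C

ΔL = αL₀ΔT ⇒ ΔT = ΔL / (αL₀)
ΔT = 80.8×10⁻³ m / (1.23×10⁻⁵ × 20.9 m) = 314.31 K
T = -14.2 + 314.31 = 300.11 °C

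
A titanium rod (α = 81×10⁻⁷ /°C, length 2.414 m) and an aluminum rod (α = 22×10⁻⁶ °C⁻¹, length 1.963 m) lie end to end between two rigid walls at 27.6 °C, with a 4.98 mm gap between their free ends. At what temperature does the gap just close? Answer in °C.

T = 107 °C

α₁L₁ = 1.95534×10⁻⁵ m/K, α₂L₂ = 4.3186×10⁻⁵ m/K → total 6.27394×10⁻⁵ m/K
ΔT = g/(α₁L₁+α₂L₂) = 4.98×10⁻³ / 6.27394×10⁻⁵ = 79.38 K
T = 27.6 + 79.38 = 106.98 °C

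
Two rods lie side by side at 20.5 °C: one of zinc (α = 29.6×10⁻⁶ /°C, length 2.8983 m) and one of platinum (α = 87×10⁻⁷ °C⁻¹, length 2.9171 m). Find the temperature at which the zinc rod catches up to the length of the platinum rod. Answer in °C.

L₁(1 + α₁ΔT) = L₂(1 + α₂ΔT) ⇒ ΔT = (L₂ − L₁)/(α₁L₁ − α₂L₂)
L₂ − L₁ = 2.9171 − 2.8983 = 1.88×10⁻² m
α₁L₁ − α₂L₂ = 29.6×10⁻⁶×2.8983 − 87×10⁻⁷×2.9171 = 6.041091×10⁻⁵ m/K
ΔT = 1.88×10⁻² / 6.041091×10⁻⁵ = 311.202 K
T = 20.5 + 311.202 = 331.702 °C

T = 331.7 °C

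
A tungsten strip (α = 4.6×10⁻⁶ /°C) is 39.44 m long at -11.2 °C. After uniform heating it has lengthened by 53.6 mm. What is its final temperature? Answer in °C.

ΔL = αL₀ΔT ⇒ ΔT = ΔL / (αL₀)
ΔT = 53.6×10⁻³ m / (4.6×10⁻⁶ × 39.44 m) = 295.44 K
T = -11.2 + 295.44 = 284.24 °C

T = 284 °C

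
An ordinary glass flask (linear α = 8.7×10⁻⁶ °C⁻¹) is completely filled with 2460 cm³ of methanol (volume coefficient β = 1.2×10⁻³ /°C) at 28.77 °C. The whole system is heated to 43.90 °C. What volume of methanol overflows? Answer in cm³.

The flask also expands: β_container ≈ 3α = 2.61×10⁻⁵ /K
Net overflow = V₀(β_liq − 3α_cont)ΔT
β − 3α = 1.20×10⁻³ − 2.61×10⁻⁵ = 1.1739×10⁻³ /K; ΔT = 15.13 K
ΔV = 2460 × 1.1739×10⁻³ × 15.13 = 43.7 cm³

43.7 cm³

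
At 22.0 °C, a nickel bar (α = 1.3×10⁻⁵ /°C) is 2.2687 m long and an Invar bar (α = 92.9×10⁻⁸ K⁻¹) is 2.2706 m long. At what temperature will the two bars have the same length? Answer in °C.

T = 91.38 °C

Equal length when α₁L₁ΔT − α₂L₂ΔT = L₂ − L₁ = 1.90×10⁻³ m
α₁L₁ = 2.94931×10⁻⁵, α₂L₂ = 2.1093874×10⁻⁶ → Δ(αL) = 2.73837126×10⁻⁵ m/K
ΔT = 1.90×10⁻³ / 2.73837126×10⁻⁵ = 69.3843 K, so T = 22.0 + 69.3843 = 91.3843 °C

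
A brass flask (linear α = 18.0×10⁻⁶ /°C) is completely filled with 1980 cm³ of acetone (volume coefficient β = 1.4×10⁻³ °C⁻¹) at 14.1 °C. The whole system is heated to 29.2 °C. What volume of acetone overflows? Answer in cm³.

The flask also expands: β_container ≈ 3α = 5.4×10⁻⁵ /K
Net overflow = V₀(β_liq − 3α_cont)ΔT
β − 3α = 1.40×10⁻³ − 5.4×10⁻⁵ = 1.346×10⁻³ /K; ΔT = 15.1 K
ΔV = 1980 × 1.346×10⁻³ × 15.1 = 40.2 cm³

40.2 cm³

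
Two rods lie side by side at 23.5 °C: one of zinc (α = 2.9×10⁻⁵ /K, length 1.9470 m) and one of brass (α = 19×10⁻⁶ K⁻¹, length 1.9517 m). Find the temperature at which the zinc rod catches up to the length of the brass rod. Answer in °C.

Equal length when α₁L₁ΔT − α₂L₂ΔT = L₂ − L₁ = 4.70×10⁻³ m
α₁L₁ = 5.6463×10⁻⁵, α₂L₂ = 3.70823×10⁻⁵ → Δ(αL) = 1.93807×10⁻⁵ m/K
ΔT = 4.70×10⁻³ / 1.93807×10⁻⁵ = 242.509 K, so T = 23.5 + 242.509 = 266.009 °C

T = 266.0 °C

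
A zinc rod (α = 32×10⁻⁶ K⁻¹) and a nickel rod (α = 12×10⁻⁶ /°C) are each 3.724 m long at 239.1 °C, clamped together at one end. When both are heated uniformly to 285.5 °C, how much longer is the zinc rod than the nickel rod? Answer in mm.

3.46 mm

ΔT = 46.4 K
zinc: ΔL = 32×10⁻⁶ × 3.724 m × 46.4 = 5.5294×10⁻³ m = 5.5294 mm
nickel: ΔL = 12×10⁻⁶ × 3.724 m × 46.4 = 2.0735×10⁻³ m = 2.0735 mm
difference = 5.5294 − 2.0735 = 3.4559 mm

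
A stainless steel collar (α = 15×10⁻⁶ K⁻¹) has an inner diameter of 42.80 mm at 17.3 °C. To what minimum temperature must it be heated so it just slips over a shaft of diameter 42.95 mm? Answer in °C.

Required Δd = 42.95 − 42.80 = 0.15 mm
Δd = αd₀ΔT ⇒ ΔT = Δd/(αd₀) = 0.15 / (15×10⁻⁶ × 42.80) = 233.64 K
T_min = 17.3 + 233.64 = 250.94 °C

T = 251 °C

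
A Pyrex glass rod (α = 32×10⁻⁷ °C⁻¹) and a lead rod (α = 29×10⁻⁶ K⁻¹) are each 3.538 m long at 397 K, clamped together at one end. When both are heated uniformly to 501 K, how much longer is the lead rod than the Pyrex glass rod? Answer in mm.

9.49 mm

ΔT = 104 K
Pyrex glass: ΔL = 32×10⁻⁷ × 3.538 m × 104 = 1.1774×10⁻³ m = 1.1774 mm
lead: ΔL = 29×10⁻⁶ × 3.538 m × 104 = 1.0671×10⁻² m = 10.671 mm
difference = 10.671 − 1.1774 = 9.4936 mm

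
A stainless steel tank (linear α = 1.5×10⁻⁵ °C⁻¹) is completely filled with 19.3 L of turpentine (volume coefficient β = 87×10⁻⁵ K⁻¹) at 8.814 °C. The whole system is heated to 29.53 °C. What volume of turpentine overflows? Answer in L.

The tank also expands: β_container ≈ 3α = 4.5×10⁻⁵ /K
Net overflow = V₀(β_liq − 3α_cont)ΔT
β − 3α = 8.70×10⁻⁴ − 4.5×10⁻⁵ = 8.25×10⁻⁴ /K; ΔT = 20.716 K
ΔV = 19.3 × 8.25×10⁻⁴ × 20.716 = 0.330 L

0.330 L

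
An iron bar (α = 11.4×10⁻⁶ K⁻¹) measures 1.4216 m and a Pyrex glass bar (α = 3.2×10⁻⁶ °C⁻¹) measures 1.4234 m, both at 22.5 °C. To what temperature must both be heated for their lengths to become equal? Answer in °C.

L₁(1 + α₁ΔT) = L₂(1 + α₂ΔT) ⇒ ΔT = (L₂ − L₁)/(α₁L₁ − α₂L₂)
L₂ − L₁ = 1.4234 − 1.4216 = 1.80×10⁻³ m
α₁L₁ − α₂L₂ = 11.4×10⁻⁶×1.4216 − 3.2×10⁻⁶×1.4234 = 1.165136×10⁻⁵ m/K
ΔT = 1.80×10⁻³ / 1.165136×10⁻⁵ = 154.488 K
T = 22.5 + 154.488 = 176.988 °C

T = 177.0 °C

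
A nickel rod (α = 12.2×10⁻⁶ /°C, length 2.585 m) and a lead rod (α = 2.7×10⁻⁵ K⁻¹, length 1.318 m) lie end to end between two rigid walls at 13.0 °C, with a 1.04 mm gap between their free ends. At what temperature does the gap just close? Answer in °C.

T = 28.5 °C

α₁L₁ = 3.1537×10⁻⁵ m/K, α₂L₂ = 3.5586×10⁻⁵ m/K → total 6.7123×10⁻⁵ m/K
ΔT = g/(α₁L₁+α₂L₂) = 1.04×10⁻³ / 6.7123×10⁻⁵ = 15.494 K
T = 13.0 + 15.494 = 28.494 °C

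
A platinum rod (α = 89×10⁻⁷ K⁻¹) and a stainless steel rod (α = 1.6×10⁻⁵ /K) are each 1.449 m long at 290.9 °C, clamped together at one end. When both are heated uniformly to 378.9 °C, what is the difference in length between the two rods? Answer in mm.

ΔT = 88.0 K
platinum: ΔL = 89×10⁻⁷ × 1.449 m × 88.0 = 1.1349×10⁻³ m = 1.1349 mm
stainless steel: ΔL = 1.6×10⁻⁵ × 1.449 m × 88.0 = 2.0402×10⁻³ m = 2.0402 mm
difference = 2.0402 − 1.1349 = 0.9053 mm

0.905 mm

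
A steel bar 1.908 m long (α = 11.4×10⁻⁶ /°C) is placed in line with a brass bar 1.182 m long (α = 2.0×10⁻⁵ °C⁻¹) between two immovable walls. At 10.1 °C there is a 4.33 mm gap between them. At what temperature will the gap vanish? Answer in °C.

T = 105 °C

Gap closes when ΔL₁ + ΔL₂ = 4.33 mm = 4.33×10⁻³ m
(α₁L₁ + α₂L₂)ΔT = g
α₁L₁ + α₂L₂ = 11.4×10⁻⁶×1.908 + 2.0×10⁻⁵×1.182 = 4.53912×10⁻⁵ m/K
ΔT = 4.33×10⁻³ / 4.53912×10⁻⁵ = 95.39 K
T = 10.1 + 95.39 = 105.49 °C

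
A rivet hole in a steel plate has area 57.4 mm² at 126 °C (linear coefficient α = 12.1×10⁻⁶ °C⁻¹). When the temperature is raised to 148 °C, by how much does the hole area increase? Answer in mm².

Area coefficient ≈ 2α; |ΔT| = 22 K
ΔA = 2αA₀ΔT = 2(12.1×10⁻⁶)(57.4)(22) = 0.0306 mm²

ΔA = 0.0306 mm²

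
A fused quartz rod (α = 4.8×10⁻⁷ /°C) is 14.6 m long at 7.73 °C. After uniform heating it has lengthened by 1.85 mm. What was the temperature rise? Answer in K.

ΔT = 264 K

ΔL = αL₀ΔT ⇒ ΔT = ΔL / (αL₀)
ΔT = 1.85×10⁻³ m / (4.8×10⁻⁷ × 14.6 m) = 263.98 K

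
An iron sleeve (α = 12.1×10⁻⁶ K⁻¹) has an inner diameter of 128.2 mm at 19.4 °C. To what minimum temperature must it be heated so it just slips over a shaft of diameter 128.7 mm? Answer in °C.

Required Δd = 128.7 − 128.2 = 0.5 mm
Δd = αd₀ΔT ⇒ ΔT = Δd/(αd₀) = 0.5 / (12.1×10⁻⁶ × 128.2) = 322.33 K
T_min = 19.4 + 322.33 = 341.73 °C

T = 342 °C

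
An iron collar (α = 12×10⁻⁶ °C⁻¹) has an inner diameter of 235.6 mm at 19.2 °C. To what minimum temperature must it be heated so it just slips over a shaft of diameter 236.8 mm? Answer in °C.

T = 444 °C

Required Δd = 236.8 − 235.6 = 1.2 mm
Δd = αd₀ΔT ⇒ ΔT = Δd/(αd₀) = 1.2 / (12×10⁻⁶ × 235.6) = 424.45 K
T_min = 19.2 + 424.45 = 443.65 °C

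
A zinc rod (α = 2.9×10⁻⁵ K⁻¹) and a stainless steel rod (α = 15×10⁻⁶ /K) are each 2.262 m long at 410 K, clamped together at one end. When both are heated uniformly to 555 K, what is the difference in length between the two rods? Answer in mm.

ΔT = 145 K
zinc: ΔL = 2.9×10⁻⁵ × 2.262 m × 145 = 9.5117×10⁻³ m = 9.5117 mm
stainless steel: ΔL = 15×10⁻⁶ × 2.262 m × 145 = 4.9198×10⁻³ m = 4.9198 mm
difference = 9.5117 − 4.9198 = 4.5919 mm

4.59 mm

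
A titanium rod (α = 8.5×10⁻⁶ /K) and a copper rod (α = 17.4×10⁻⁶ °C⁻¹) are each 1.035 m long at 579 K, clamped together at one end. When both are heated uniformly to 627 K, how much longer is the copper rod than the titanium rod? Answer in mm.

0.442 mm

ΔT = 48 K
titanium: ΔL = 8.5×10⁻⁶ × 1.035 m × 48 = 4.2228×10⁻⁴ m = 0.42228 mm
copper: ΔL = 17.4×10⁻⁶ × 1.035 m × 48 = 8.6443×10⁻⁴ m = 0.86443 mm
difference = 0.86443 − 0.42228 = 0.44215 mm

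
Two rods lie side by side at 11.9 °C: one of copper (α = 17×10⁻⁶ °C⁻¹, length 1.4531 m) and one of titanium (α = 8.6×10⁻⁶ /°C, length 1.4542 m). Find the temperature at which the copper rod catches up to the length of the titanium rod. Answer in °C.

L₁(1 + α₁ΔT) = L₂(1 + α₂ΔT) ⇒ ΔT = (L₂ − L₁)/(α₁L₁ − α₂L₂)
L₂ − L₁ = 1.4542 − 1.4531 = 1.10×10⁻³ m
α₁L₁ − α₂L₂ = 17×10⁻⁶×1.4531 − 8.6×10⁻⁶×1.4542 = 1.219658×10⁻⁵ m/K
ΔT = 1.10×10⁻³ / 1.219658×10⁻⁵ = 90.189 K
T = 11.9 + 90.189 = 102.089 °C

T = 102.1 °C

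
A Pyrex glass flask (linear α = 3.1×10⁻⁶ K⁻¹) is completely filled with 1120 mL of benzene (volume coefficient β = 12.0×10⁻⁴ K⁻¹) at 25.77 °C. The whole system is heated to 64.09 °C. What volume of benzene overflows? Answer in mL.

The flask also expands: β_container ≈ 3α = 9.3×10⁻⁶ /K
Net overflow = V₀(β_liq − 3α_cont)ΔT
β − 3α = 1.20×10⁻³ − 9.3×10⁻⁶ = 1.1907×10⁻³ /K; ΔT = 38.32 K
ΔV = 1120 × 1.1907×10⁻³ × 38.32 = 51.1 mL

51.1 mL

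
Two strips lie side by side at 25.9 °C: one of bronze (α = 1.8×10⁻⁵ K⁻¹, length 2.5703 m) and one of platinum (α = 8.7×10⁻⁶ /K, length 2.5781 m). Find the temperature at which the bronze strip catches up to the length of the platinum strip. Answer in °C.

T = 353.1 °C

L₁(1 + α₁ΔT) = L₂(1 + α₂ΔT) ⇒ ΔT = (L₂ − L₁)/(α₁L₁ − α₂L₂)
L₂ − L₁ = 2.5781 − 2.5703 = 7.80×10⁻³ m
α₁L₁ − α₂L₂ = 1.8×10⁻⁵×2.5703 − 8.7×10⁻⁶×2.5781 = 2.383593×10⁻⁵ m/K
ΔT = 7.80×10⁻³ / 2.383593×10⁻⁵ = 327.237 K
T = 25.9 + 327.237 = 353.137 °C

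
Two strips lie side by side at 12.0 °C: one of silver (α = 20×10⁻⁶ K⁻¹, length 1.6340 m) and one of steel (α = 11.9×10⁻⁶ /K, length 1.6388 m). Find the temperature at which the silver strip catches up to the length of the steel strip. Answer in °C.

T = 376.2 °C

L₁(1 + α₁ΔT) = L₂(1 + α₂ΔT) ⇒ ΔT = (L₂ − L₁)/(α₁L₁ − α₂L₂)
L₂ − L₁ = 1.6388 − 1.6340 = 4.80×10⁻³ m
α₁L₁ − α₂L₂ = 20×10⁻⁶×1.6340 − 11.9×10⁻⁶×1.6388 = 1.317828×10⁻⁵ m/K
ΔT = 4.80×10⁻³ / 1.317828×10⁻⁵ = 364.236 K
T = 12.0 + 364.236 = 376.236 °C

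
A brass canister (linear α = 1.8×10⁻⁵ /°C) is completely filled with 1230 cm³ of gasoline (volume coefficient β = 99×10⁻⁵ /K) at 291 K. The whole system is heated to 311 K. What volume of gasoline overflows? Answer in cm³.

23.0 cm³

The canister also expands: β_container ≈ 3α = 5.4×10⁻⁵ /K
Net overflow = V₀(β_liq − 3α_cont)ΔT
β − 3α = 9.90×10⁻⁴ − 5.4×10⁻⁵ = 9.36×10⁻⁴ /K; ΔT = 20 K
ΔV = 1230 × 9.36×10⁻⁴ × 20 = 23.0 cm³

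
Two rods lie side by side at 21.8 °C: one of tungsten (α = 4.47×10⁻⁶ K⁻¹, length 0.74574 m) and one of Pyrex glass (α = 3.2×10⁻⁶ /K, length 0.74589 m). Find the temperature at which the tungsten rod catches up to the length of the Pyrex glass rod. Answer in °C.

T = 180.3 °C

L₁(1 + α₁ΔT) = L₂(1 + α₂ΔT) ⇒ ΔT = (L₂ − L₁)/(α₁L₁ − α₂L₂)
L₂ − L₁ = 0.74589 − 0.74574 = 1.50×10⁻⁴ m
α₁L₁ − α₂L₂ = 4.47×10⁻⁶×0.74574 − 3.2×10⁻⁶×0.74589 = 9.466098×10⁻⁷ m/K
ΔT = 1.50×10⁻⁴ / 9.466098×10⁻⁷ = 158.460 K
T = 21.8 + 158.460 = 180.260 °C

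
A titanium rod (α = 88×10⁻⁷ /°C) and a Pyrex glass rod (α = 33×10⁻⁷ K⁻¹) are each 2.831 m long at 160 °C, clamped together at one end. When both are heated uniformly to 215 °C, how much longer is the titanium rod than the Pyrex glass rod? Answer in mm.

ΔT = 55 K
titanium: ΔL = 88×10⁻⁷ × 2.831 m × 55 = 1.3702×10⁻³ m = 1.3702 mm
Pyrex glass: ΔL = 33×10⁻⁷ × 2.831 m × 55 = 5.1383×10⁻⁴ m = 0.51383 mm
difference = 1.3702 − 0.51383 = 0.85637 mm

0.856 mm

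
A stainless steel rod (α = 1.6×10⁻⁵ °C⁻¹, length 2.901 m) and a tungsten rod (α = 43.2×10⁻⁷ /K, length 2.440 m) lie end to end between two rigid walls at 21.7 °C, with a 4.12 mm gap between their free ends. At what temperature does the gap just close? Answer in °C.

T = 94.0 °C

Gap closes when ΔL₁ + ΔL₂ = 4.12 mm = 4.12×10⁻³ m
(α₁L₁ + α₂L₂)ΔT = g
α₁L₁ + α₂L₂ = 1.6×10⁻⁵×2.901 + 43.2×10⁻⁷×2.440 = 5.69568×10⁻⁵ m/K
ΔT = 4.12×10⁻³ / 5.69568×10⁻⁵ = 72.336 K
T = 21.7 + 72.336 = 94.036 °C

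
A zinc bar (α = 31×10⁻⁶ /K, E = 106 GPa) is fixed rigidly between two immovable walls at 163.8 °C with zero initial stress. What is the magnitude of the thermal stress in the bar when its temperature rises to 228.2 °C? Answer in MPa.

σ = 212 MPa

Fully constrained: the free strain ε = αΔT is blocked, so σ = Eε = EαΔT.
|ΔT| = 64.4 K
σ = 106×10⁹ × 31×10⁻⁶ × 64.4 = 2.12×10⁸ Pa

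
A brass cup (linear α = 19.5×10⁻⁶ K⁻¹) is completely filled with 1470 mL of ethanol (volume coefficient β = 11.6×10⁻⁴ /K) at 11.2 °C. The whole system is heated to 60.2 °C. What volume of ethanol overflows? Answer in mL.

79.3 mL

The cup also expands: β_container ≈ 3α = 5.85×10⁻⁵ /K
Net overflow = V₀(β_liq − 3α_cont)ΔT
β − 3α = 1.16×10⁻³ − 5.85×10⁻⁵ = 1.1015×10⁻³ /K; ΔT = 49.0 K
ΔV = 1470 × 1.1015×10⁻³ × 49.0 = 79.3 mL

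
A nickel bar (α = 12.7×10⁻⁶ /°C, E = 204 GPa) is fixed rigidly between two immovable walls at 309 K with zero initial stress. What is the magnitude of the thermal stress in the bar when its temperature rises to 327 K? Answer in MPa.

σ = 46.6 MPa

Fully constrained: the free strain ε = αΔT is blocked, so σ = Eε = EαΔT.
|ΔT| = 18 K
σ = 204×10⁹ × 12.7×10⁻⁶ × 18 = 4.66×10⁷ Pa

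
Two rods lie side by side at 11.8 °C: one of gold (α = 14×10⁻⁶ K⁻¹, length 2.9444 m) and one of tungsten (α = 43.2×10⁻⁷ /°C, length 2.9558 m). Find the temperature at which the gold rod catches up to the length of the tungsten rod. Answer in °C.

T = 412.5 °C

Equal length when α₁L₁ΔT − α₂L₂ΔT = L₂ − L₁ = 1.14×10⁻² m
α₁L₁ = 4.12216×10⁻⁵, α₂L₂ = 1.2769056×10⁻⁵ → Δ(αL) = 2.8452544×10⁻⁵ m/K
ΔT = 1.14×10⁻² / 2.8452544×10⁻⁵ = 400.667 K, so T = 11.8 + 400.667 = 412.467 °C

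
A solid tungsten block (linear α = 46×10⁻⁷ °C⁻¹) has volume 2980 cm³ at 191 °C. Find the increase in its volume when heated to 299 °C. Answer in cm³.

Isotropic solid: β ≈ 3α = 1.4×10⁻⁵ /K; ΔT = 108 K
ΔV = 3αV₀ΔT = 3(46×10⁻⁷)(2980)(108) = 4.44 cm³

ΔV = 4.44 cm³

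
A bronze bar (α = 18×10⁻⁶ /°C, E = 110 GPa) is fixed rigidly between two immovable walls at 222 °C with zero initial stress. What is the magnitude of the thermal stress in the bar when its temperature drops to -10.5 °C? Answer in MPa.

σ = 460 MPa

Fully constrained: the free strain ε = αΔT is blocked, so σ = Eε = EαΔT.
|ΔT| = 232.5 K
σ = 110×10⁹ × 18×10⁻⁶ × 232.5 = 4.60×10⁸ Pa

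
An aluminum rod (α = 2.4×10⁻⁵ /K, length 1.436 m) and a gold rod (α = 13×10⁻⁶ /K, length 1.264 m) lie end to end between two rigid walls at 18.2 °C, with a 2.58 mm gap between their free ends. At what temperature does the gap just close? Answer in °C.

α₁L₁ = 3.4464×10⁻⁵ m/K, α₂L₂ = 1.6432×10⁻⁵ m/K → total 5.0896×10⁻⁵ m/K
ΔT = g/(α₁L₁+α₂L₂) = 2.58×10⁻³ / 5.0896×10⁻⁵ = 50.692 K
T = 18.2 + 50.692 = 68.892 °C

T = 68.9 °C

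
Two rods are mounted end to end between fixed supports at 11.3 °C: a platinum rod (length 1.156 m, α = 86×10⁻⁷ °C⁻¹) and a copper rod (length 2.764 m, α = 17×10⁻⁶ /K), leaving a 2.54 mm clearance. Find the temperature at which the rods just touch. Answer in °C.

T = 55.9 °C

α₁L₁ = 9.9416×10⁻⁶ m/K, α₂L₂ = 4.6988×10⁻⁵ m/K → total 5.69296×10⁻⁵ m/K
ΔT = g/(α₁L₁+α₂L₂) = 2.54×10⁻³ / 5.69296×10⁻⁵ = 44.617 K
T = 11.3 + 44.617 = 55.917 °C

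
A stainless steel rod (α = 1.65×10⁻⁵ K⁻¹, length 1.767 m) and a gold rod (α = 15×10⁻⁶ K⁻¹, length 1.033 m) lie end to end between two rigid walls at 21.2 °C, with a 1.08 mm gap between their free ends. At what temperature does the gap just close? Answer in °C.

Gap closes when ΔL₁ + ΔL₂ = 1.08 mm = 1.08×10⁻³ m
(α₁L₁ + α₂L₂)ΔT = g
α₁L₁ + α₂L₂ = 1.65×10⁻⁵×1.767 + 15×10⁻⁶×1.033 = 4.46505×10⁻⁵ m/K
ΔT = 1.08×10⁻³ / 4.46505×10⁻⁵ = 24.188 K
T = 21.2 + 24.188 = 45.388 °C

T = 45.4 °C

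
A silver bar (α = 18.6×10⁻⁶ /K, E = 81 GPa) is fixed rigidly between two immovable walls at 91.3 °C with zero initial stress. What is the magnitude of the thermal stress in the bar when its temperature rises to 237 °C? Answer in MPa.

σ = 220 MPa

Fully constrained: the free strain ε = αΔT is blocked, so σ = Eε = EαΔT.
|ΔT| = 145.7 K
σ = 81.0×10⁹ × 18.6×10⁻⁶ × 145.7 = 2.20×10⁸ Pa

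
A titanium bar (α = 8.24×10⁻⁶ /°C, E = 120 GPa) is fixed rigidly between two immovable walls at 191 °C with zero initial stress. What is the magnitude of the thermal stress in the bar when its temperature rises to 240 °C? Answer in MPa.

Fully constrained: the free strain ε = αΔT is blocked, so σ = Eε = EαΔT.
|ΔT| = 49 K
σ = 120×10⁹ × 8.24×10⁻⁶ × 49 = 4.85×10⁷ Pa

σ = 48.5 MPa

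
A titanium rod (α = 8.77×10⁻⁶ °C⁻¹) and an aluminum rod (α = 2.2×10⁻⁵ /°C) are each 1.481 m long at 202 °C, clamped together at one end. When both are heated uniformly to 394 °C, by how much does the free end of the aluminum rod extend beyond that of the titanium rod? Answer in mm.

3.76 mm

ΔT = 192 K
titanium: ΔL = 8.77×10⁻⁶ × 1.481 m × 192 = 2.4938×10⁻³ m = 2.4938 mm
aluminum: ΔL = 2.2×10⁻⁵ × 1.481 m × 192 = 6.2557×10⁻³ m = 6.2557 mm
difference = 6.2557 − 2.4938 = 3.7619 mm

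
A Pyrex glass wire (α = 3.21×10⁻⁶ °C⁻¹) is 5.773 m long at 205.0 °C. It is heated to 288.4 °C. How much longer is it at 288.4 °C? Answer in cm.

ΔL = 0.155 cm

|ΔT| = |288.4 − 205.0| = 83.4 K
ΔL = αL₀ΔT = (3.21×10⁻⁶)(5.773)(83.4) = 1.55×10⁻³ m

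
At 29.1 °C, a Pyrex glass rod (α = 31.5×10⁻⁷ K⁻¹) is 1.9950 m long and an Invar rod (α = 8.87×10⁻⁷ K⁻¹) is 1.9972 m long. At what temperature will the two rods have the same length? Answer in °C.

T = 516.6 °C

Equal length when α₁L₁ΔT − α₂L₂ΔT = L₂ − L₁ = 2.20×10⁻³ m
α₁L₁ = 6.28425×10⁻⁶, α₂L₂ = 1.7715164×10⁻⁶ → Δ(αL) = 4.5127336×10⁻⁶ m/K
ΔT = 2.20×10⁻³ / 4.5127336×10⁻⁶ = 487.509 K, so T = 29.1 + 487.509 = 516.609 °C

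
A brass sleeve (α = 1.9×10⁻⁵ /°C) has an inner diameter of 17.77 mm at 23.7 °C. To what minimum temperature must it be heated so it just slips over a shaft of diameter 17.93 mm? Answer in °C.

T = 498 °C

Required Δd = 17.93 − 17.77 = 0.16 mm
Δd = αd₀ΔT ⇒ ΔT = Δd/(αd₀) = 0.16 / (1.9×10⁻⁵ × 17.77) = 473.89 K
T_min = 23.7 + 473.89 = 497.59 °C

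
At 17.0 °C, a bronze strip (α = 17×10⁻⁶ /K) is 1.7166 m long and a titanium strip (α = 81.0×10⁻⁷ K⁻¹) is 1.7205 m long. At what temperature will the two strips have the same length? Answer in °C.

L₁(1 + α₁ΔT) = L₂(1 + α₂ΔT) ⇒ ΔT = (L₂ − L₁)/(α₁L₁ − α₂L₂)
L₂ − L₁ = 1.7205 − 1.7166 = 3.90×10⁻³ m
α₁L₁ − α₂L₂ = 17×10⁻⁶×1.7166 − 81.0×10⁻⁷×1.7205 = 1.524615×10⁻⁵ m/K
ΔT = 3.90×10⁻³ / 1.524615×10⁻⁵ = 255.802 K
T = 17.0 + 255.802 = 272.802 °C

T = 272.8 °C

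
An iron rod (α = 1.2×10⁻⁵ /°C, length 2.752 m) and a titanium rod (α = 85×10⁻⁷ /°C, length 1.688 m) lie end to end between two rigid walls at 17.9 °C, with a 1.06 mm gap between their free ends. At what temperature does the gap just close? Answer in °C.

T = 40.3 °C

α₁L₁ = 3.3024×10⁻⁵ m/K, α₂L₂ = 1.4348×10⁻⁵ m/K → total 4.7372×10⁻⁵ m/K
ΔT = g/(α₁L₁+α₂L₂) = 1.06×10⁻³ / 4.7372×10⁻⁵ = 22.376 K
T = 17.9 + 22.376 = 40.276 °C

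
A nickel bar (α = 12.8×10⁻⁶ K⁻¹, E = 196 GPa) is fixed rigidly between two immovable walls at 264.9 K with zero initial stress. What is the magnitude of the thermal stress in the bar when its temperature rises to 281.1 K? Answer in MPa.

σ = 40.6 MPa

Fully constrained: the free strain ε = αΔT is blocked, so σ = Eε = EαΔT.
|ΔT| = 16.2 K
σ = 196×10⁹ × 12.8×10⁻⁶ × 16.2 = 4.06×10⁷ Pa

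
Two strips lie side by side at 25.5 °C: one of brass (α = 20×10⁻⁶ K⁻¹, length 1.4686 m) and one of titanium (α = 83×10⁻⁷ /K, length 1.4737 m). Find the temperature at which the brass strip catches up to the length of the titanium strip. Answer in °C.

T = 323.0 °C

L₁(1 + α₁ΔT) = L₂(1 + α₂ΔT) ⇒ ΔT = (L₂ − L₁)/(α₁L₁ − α₂L₂)
L₂ − L₁ = 1.4737 − 1.4686 = 5.10×10⁻³ m
α₁L₁ − α₂L₂ = 20×10⁻⁶×1.4686 − 83×10⁻⁷×1.4737 = 1.714029×10⁻⁵ m/K
ΔT = 5.10×10⁻³ / 1.714029×10⁻⁵ = 297.545 K
T = 25.5 + 297.545 = 323.045 °C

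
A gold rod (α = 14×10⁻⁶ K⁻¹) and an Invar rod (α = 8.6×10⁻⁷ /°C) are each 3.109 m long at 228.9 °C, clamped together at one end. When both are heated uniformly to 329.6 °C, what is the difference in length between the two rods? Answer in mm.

4.11 mm

ΔT = 100.7 K
gold: ΔL = 14×10⁻⁶ × 3.109 m × 100.7 = 4.3831×10⁻³ m = 4.3831 mm
Invar: ΔL = 8.6×10⁻⁷ × 3.109 m × 100.7 = 2.6925×10⁻⁴ m = 0.26925 mm
difference = 4.3831 − 0.26925 = 4.11385 mm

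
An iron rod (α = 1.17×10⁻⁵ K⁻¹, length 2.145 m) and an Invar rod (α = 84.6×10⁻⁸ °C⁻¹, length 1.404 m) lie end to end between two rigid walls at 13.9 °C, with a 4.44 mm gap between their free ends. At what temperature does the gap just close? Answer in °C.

T = 183 °C

α₁L₁ = 2.50965×10⁻⁵ m/K, α₂L₂ = 1.187784×10⁻⁶ m/K → total 2.6284284×10⁻⁵ m/K
ΔT = g/(α₁L₁+α₂L₂) = 4.44×10⁻³ / 2.6284284×10⁻⁵ = 168.92 K
T = 13.9 + 168.92 = 182.82 °C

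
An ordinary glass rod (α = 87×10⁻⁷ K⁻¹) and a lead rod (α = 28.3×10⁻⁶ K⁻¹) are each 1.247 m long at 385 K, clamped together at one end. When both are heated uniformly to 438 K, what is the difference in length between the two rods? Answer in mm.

1.30 mm

ΔT = 53 K
ordinary glass: ΔL = 87×10⁻⁷ × 1.247 m × 53 = 5.7499×10⁻⁴ m = 0.57499 mm
lead: ΔL = 28.3×10⁻⁶ × 1.247 m × 53 = 1.8704×10⁻³ m = 1.8704 mm
difference = 1.8704 − 0.57499 = 1.29541 mm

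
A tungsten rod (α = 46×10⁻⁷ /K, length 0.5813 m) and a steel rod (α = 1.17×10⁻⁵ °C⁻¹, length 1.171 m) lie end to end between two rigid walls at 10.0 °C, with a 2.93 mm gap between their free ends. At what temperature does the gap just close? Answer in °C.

T = 189 °C

Gap closes when ΔL₁ + ΔL₂ = 2.93 mm = 2.93×10⁻³ m
(α₁L₁ + α₂L₂)ΔT = g
α₁L₁ + α₂L₂ = 46×10⁻⁷×0.5813 + 1.17×10⁻⁵×1.171 = 1.637468×10⁻⁵ m/K
ΔT = 2.93×10⁻³ / 1.637468×10⁻⁵ = 178.93 K
T = 10.0 + 178.93 = 188.93 °C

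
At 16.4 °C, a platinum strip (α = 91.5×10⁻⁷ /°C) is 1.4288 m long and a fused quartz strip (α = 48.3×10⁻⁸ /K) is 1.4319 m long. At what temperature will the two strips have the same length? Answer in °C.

Equal length when α₁L₁ΔT − α₂L₂ΔT = L₂ − L₁ = 3.10×10⁻³ m
α₁L₁ = 1.307352×10⁻⁵, α₂L₂ = 6.916077×10⁻⁷ → Δ(αL) = 1.23819123×10⁻⁵ m/K
ΔT = 3.10×10⁻³ / 1.23819123×10⁻⁵ = 250.365 K, so T = 16.4 + 250.365 = 266.765 °C

T = 266.8 °C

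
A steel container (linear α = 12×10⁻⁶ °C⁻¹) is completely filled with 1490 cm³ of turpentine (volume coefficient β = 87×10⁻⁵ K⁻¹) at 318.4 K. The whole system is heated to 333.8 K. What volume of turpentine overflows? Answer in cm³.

The container also expands: β_container ≈ 3α = 3.6×10⁻⁵ /K
Net overflow = V₀(β_liq − 3α_cont)ΔT
β − 3α = 8.70×10⁻⁴ − 3.6×10⁻⁵ = 8.34×10⁻⁴ /K; ΔT = 15.4 K
ΔV = 1490 × 8.34×10⁻⁴ × 15.4 = 19.1 cm³

19.1 cm³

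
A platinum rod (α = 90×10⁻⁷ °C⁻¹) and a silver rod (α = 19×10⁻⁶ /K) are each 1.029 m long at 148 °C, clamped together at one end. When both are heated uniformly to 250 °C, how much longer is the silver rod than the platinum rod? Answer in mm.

ΔT = 102 K
platinum: ΔL = 90×10⁻⁷ × 1.029 m × 102 = 9.4462×10⁻⁴ m = 0.94462 mm
silver: ΔL = 19×10⁻⁶ × 1.029 m × 102 = 1.9942×10⁻³ m = 1.9942 mm
difference = 1.9942 − 0.94462 = 1.04958 mm

1.05 mm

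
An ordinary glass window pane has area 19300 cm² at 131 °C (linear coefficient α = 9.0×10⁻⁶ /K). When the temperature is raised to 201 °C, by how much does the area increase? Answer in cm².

ΔA = 24.3 cm²

Area coefficient ≈ 2α; |ΔT| = 70 K
ΔA = 2αA₀ΔT = 2(9.0×10⁻⁶)(19300)(70) = 24.3 cm²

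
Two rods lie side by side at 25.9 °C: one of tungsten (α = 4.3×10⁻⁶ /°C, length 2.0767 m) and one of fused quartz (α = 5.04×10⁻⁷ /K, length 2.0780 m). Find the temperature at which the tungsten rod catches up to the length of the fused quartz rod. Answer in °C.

T = 190.8 °C

L₁(1 + α₁ΔT) = L₂(1 + α₂ΔT) ⇒ ΔT = (L₂ − L₁)/(α₁L₁ − α₂L₂)
L₂ − L₁ = 2.0780 − 2.0767 = 1.30×10⁻³ m
α₁L₁ − α₂L₂ = 4.3×10⁻⁶×2.0767 − 5.04×10⁻⁷×2.0780 = 7.882498×10⁻⁶ m/K
ΔT = 1.30×10⁻³ / 7.882498×10⁻⁶ = 164.922 K
T = 25.9 + 164.922 = 190.822 °C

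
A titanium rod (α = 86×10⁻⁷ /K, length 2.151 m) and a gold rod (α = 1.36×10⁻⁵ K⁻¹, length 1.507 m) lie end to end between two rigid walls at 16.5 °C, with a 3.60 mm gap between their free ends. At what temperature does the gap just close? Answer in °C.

T = 109 °C

α₁L₁ = 1.84986×10⁻⁵ m/K, α₂L₂ = 2.04952×10⁻⁵ m/K → total 3.89938×10⁻⁵ m/K
ΔT = g/(α₁L₁+α₂L₂) = 3.60×10⁻³ / 3.89938×10⁻⁵ = 92.32 K
T = 16.5 + 92.32 = 108.82 °C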